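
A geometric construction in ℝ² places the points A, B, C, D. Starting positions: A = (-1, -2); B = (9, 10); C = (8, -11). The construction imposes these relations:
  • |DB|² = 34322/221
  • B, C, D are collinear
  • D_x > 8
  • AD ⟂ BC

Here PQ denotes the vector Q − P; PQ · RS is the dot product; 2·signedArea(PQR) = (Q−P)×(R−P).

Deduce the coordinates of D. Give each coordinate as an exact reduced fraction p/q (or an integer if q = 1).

1. D_x = 1858/221  [B, C, D are collinear ∩ AD ⟂ BC]
2. D_y = -541/221  [B, C, D are collinear ∩ AD ⟂ BC]
   → D = (1858/221, -541/221)

D = (1858/221, -541/221)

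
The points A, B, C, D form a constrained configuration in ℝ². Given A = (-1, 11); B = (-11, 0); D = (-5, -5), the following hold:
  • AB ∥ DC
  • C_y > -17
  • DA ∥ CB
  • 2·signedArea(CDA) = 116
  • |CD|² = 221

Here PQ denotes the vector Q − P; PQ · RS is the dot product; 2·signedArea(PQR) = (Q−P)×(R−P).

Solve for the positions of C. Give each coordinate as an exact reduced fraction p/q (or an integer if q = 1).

C = (-15, -16)

1. C_x = -15  [DA ∥ CB ∩ AB ∥ DC]
2. C_y = -16  [DA ∥ CB ∩ AB ∥ DC]
   → C = (-15, -16)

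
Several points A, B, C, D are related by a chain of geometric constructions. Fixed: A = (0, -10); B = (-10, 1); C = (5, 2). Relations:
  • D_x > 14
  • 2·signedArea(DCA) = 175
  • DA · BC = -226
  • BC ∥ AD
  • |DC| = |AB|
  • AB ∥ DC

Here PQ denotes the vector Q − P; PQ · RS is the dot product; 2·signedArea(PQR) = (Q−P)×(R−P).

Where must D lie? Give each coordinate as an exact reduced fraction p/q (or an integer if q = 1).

1. D_x = 15  [AB ∥ DC ∩ BC ∥ AD]
2. D_y = -9  [AB ∥ DC ∩ BC ∥ AD]
   → D = (15, -9)

D = (15, -9)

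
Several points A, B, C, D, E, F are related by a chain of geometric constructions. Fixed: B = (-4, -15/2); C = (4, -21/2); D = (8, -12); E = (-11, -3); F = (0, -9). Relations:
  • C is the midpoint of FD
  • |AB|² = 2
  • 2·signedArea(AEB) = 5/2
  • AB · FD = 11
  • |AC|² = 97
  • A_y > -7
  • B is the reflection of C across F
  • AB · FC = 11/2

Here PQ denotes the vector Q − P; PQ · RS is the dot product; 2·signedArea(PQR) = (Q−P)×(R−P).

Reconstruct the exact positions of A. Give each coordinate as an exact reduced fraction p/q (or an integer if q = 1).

A = (-5, -13/2)

1. A_x = -5  [2·signedArea(AEB) = 5/2 ∩ AB · FD = 11]
2. A_y = -13/2  [2·signedArea(AEB) = 5/2 ∩ AB · FD = 11]
   → A = (-5, -13/2)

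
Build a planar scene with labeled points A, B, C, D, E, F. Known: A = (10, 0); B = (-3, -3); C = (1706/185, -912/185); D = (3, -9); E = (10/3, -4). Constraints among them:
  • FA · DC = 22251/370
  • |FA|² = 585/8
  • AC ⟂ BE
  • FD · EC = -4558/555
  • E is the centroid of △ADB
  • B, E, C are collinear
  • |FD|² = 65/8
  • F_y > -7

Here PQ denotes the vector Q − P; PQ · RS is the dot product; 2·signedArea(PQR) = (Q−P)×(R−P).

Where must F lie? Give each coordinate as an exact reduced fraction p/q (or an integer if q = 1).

F = (19/4, -27/4)

1. F_x = 19/4  [FA · DC = 22251/370 ∩ FD · EC = -4558/555]
2. F_y = -27/4  [FA · DC = 22251/370 ∩ FD · EC = -4558/555]
   → F = (19/4, -27/4)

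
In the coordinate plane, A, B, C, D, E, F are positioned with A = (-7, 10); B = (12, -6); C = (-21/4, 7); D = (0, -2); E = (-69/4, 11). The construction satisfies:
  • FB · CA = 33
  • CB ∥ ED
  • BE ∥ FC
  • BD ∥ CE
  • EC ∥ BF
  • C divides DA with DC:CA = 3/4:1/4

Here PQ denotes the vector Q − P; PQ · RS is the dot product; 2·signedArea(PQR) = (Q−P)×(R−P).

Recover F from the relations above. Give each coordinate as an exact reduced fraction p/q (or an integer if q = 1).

1. F_x = 24  [BE ∥ FC ∩ EC ∥ BF]
2. F_y = -10  [BE ∥ FC ∩ EC ∥ BF]
   → F = (24, -10)

F = (24, -10)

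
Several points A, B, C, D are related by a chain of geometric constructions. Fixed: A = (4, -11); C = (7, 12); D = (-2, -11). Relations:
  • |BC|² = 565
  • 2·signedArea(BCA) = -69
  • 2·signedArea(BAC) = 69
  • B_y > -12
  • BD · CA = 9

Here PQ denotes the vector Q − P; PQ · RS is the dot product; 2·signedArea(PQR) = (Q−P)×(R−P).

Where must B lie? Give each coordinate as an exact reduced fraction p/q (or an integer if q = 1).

1. B_x = 1  [2·signedArea(BCA) = -69 ∩ BD · CA = 9]
2. B_y = -11  [2·signedArea(BCA) = -69 ∩ BD · CA = 9]
   → B = (1, -11)

B = (1, -11)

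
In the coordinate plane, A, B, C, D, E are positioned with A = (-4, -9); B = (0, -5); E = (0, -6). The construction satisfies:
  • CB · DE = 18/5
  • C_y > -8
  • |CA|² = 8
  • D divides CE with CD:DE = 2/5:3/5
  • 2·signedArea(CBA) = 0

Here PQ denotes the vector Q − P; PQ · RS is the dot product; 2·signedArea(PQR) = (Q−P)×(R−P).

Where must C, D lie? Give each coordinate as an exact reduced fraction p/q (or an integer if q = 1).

1. C_x = -2  [line 4·x + -4·y + -20 = 0 ∩ |CA|² = 8]
2. C_y = -7  [line 4·x + -4·y + -20 = 0 ∩ |CA|² = 8]
   → C = (-2, -7)
3. D_x = -6/5  [D divides CE with CD:DE = 2/5:3/5]
4. D_y = -33/5  [D divides CE with CD:DE = 2/5:3/5]
   → D = (-6/5, -33/5)

C = (-2, -7)
D = (-6/5, -33/5)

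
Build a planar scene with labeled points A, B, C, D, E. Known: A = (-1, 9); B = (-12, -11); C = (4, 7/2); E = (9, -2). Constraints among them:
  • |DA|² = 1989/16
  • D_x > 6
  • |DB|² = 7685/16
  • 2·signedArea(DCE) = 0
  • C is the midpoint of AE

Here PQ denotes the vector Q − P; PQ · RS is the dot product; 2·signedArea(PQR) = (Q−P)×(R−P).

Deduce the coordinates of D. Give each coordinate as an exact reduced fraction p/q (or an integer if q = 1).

D = (13/2, 3/4)

1. D_x = 13/2  [line 11/2·x + 5·y + -79/2 = 0 ∩ |DA|² = 1989/16]
2. D_y = 3/4  [line 11/2·x + 5·y + -79/2 = 0 ∩ |DA|² = 1989/16]
   → D = (13/2, 3/4)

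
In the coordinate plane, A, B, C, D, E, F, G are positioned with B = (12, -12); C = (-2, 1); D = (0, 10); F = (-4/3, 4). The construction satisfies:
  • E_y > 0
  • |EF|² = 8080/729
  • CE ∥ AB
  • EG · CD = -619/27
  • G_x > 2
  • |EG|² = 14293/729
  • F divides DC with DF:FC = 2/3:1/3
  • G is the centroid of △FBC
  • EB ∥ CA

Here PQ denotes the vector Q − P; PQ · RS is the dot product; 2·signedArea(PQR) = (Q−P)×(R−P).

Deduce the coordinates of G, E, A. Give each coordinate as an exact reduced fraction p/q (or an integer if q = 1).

A = (274/27, -107/9)
E = (-4/27, 8/9)
G = (26/9, -7/3)

1. G_x = 26/9  [G is the centroid of △FBC]
2. G_y = -7/3  [G is the centroid of △FBC]
   → G = (26/9, -7/3)
3. E_x = -4/27  [line -2·x + -9·y + 208/27 = 0 ∩ |EG|² = 14293/729]
4. E_y = 8/9  [line -2·x + -9·y + 208/27 = 0 ∩ |EG|² = 14293/729]
   → E = (-4/27, 8/9)
5. A_x = 274/27  [CE ∥ AB ∩ EB ∥ CA]
6. A_y = -107/9  [CE ∥ AB ∩ EB ∥ CA]
   → A = (274/27, -107/9)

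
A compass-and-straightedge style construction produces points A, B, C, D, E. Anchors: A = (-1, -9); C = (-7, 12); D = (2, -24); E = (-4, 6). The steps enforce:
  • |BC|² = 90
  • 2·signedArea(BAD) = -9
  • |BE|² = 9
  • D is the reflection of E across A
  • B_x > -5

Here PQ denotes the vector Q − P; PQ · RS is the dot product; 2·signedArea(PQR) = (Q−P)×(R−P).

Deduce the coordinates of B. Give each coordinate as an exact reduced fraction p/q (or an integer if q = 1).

1. B_x = -4  [line 15·x + 3·y + 51 = 0 ∩ |BC|² = 90]
2. B_y = 3  [line 15·x + 3·y + 51 = 0 ∩ |BC|² = 90]
   → B = (-4, 3)

B = (-4, 3)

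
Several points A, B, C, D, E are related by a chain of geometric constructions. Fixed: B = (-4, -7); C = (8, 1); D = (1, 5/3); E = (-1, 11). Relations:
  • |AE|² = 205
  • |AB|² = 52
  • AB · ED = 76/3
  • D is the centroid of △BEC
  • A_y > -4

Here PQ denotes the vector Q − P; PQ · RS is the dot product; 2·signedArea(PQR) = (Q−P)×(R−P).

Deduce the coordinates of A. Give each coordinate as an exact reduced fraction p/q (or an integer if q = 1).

1. A_x = 2  [line -2·x + 28/3·y + 32 = 0 ∩ |AB|² = 52]
2. A_y = -3  [line -2·x + 28/3·y + 32 = 0 ∩ |AB|² = 52]
   → A = (2, -3)

A = (2, -3)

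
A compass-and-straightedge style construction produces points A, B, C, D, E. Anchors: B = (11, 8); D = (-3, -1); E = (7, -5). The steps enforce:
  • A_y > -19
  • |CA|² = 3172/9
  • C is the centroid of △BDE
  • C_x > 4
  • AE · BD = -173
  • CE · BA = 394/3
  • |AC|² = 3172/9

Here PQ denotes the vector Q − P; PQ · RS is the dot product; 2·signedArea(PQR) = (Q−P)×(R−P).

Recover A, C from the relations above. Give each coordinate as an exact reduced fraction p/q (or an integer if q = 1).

A = (3, -18)
C = (5, 2/3)

1. C_x = 5  [C is the centroid of △BDE]
2. C_y = 2/3  [C is the centroid of △BDE]
   → C = (5, 2/3)
3. A_x = 3  [AE · BD = -173 ∩ CE · BA = 394/3]
4. A_y = -18  [AE · BD = -173 ∩ CE · BA = 394/3]
   → A = (3, -18)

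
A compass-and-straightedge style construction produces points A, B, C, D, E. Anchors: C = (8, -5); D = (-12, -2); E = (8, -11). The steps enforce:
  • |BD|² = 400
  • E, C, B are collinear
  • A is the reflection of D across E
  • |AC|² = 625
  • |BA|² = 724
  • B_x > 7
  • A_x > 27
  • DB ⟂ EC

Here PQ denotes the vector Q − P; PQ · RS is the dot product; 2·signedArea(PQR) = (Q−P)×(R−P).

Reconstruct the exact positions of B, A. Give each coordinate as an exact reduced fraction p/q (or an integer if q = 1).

A = (28, -20)
B = (8, -2)

1. B_x = 8  [E, C, B are collinear ∩ DB ⟂ EC]
2. B_y = -2  [E, C, B are collinear ∩ DB ⟂ EC]
   → B = (8, -2)
3. A_x = 28  [A is the reflection of D across E]
4. A_y = -20  [A is the reflection of D across E]
   → A = (28, -20)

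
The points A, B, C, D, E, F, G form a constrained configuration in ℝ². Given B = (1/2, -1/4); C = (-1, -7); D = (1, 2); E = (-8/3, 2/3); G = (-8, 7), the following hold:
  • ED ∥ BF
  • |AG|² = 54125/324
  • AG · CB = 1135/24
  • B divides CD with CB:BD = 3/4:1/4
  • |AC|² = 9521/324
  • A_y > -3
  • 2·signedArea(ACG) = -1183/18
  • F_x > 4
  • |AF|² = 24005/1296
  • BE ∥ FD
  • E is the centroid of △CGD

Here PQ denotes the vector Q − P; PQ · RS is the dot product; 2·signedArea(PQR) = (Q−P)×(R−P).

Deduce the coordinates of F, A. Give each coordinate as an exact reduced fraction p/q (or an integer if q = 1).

1. F_x = 25/6  [BE ∥ FD ∩ ED ∥ BF]
2. F_y = 13/12  [BE ∥ FD ∩ ED ∥ BF]
   → F = (25/6, 13/12)
3. A_x = 11/9  [AG · CB = 1135/24 ∩ 2·signedArea(ACG) = -1183/18]
4. A_y = -37/18  [AG · CB = 1135/24 ∩ 2·signedArea(ACG) = -1183/18]
   → A = (11/9, -37/18)

A = (11/9, -37/18)
F = (25/6, 13/12)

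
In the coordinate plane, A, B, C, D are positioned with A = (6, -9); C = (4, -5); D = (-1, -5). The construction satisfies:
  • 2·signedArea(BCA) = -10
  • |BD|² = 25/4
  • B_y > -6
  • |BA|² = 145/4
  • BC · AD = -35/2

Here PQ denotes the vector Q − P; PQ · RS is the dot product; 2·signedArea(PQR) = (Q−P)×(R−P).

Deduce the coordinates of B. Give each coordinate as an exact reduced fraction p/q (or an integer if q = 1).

1. B_x = 3/2  [BC · AD = -35/2 ∩ 2·signedArea(BCA) = -10]
2. B_y = -5  [BC · AD = -35/2 ∩ 2·signedArea(BCA) = -10]
   → B = (3/2, -5)

B = (3/2, -5)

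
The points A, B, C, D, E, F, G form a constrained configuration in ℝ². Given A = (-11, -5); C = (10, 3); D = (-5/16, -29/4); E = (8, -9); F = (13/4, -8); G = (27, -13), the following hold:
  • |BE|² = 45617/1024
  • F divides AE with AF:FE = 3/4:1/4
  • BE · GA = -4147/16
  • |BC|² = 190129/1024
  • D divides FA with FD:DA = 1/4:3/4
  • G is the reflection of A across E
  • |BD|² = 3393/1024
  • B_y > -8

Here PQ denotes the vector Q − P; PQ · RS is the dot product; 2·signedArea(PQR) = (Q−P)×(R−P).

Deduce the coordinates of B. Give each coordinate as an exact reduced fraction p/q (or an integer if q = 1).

1. B_x = 47/32  [line 38·x + -8·y + -1869/16 = 0 ∩ |BD|² = 3393/1024]
2. B_y = -61/8  [line 38·x + -8·y + -1869/16 = 0 ∩ |BD|² = 3393/1024]
   → B = (47/32, -61/8)

B = (47/32, -61/8)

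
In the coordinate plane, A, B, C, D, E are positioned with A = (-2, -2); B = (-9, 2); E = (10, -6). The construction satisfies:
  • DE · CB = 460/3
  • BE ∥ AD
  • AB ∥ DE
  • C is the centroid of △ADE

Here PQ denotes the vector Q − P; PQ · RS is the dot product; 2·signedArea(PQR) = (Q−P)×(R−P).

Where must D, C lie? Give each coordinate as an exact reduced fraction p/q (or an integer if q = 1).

1. D_x = 17  [AB ∥ DE ∩ BE ∥ AD]
2. D_y = -10  [AB ∥ DE ∩ BE ∥ AD]
   → D = (17, -10)
3. C_x = 25/3  [C is the centroid of △ADE]
4. C_y = -6  [C is the centroid of △ADE]
   → C = (25/3, -6)

C = (25/3, -6)
D = (17, -10)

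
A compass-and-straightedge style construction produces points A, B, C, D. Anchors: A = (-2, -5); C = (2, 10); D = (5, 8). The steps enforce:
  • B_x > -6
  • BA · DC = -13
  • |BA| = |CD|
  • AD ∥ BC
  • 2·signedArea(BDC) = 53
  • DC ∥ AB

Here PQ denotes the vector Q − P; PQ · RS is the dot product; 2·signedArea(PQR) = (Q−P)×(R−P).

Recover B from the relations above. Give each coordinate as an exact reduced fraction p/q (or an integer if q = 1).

B = (-5, -3)

1. B_x = -5  [AD ∥ BC ∩ DC ∥ AB]
2. B_y = -3  [AD ∥ BC ∩ DC ∥ AB]
   → B = (-5, -3)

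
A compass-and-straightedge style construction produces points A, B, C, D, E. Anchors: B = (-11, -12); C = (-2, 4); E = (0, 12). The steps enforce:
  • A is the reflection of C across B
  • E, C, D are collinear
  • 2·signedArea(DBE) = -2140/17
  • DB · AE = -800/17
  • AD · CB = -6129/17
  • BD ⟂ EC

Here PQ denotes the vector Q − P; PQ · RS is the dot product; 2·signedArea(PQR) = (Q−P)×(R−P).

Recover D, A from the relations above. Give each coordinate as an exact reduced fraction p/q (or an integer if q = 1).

A = (-20, -28)
D = (-107/17, -224/17)

1. D_x = -107/17  [E, C, D are collinear ∩ BD ⟂ EC]
2. D_y = -224/17  [E, C, D are collinear ∩ BD ⟂ EC]
   → D = (-107/17, -224/17)
3. A_x = -20  [A is the reflection of C across B]
4. A_y = -28  [A is the reflection of C across B]
   → A = (-20, -28)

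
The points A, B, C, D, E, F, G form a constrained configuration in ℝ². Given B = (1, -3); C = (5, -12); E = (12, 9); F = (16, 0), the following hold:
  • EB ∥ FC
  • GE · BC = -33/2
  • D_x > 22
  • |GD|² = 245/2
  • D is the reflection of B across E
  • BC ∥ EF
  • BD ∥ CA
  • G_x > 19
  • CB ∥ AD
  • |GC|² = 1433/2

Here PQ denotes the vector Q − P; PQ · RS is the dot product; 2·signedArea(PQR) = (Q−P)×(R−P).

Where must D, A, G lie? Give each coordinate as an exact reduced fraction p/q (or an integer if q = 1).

1. D_x = 23  [D is the reflection of B across E]
2. D_y = 21  [D is the reflection of B across E]
   → D = (23, 21)
3. A_x = 27  [CB ∥ AD ∩ BD ∥ CA]
4. A_y = 12  [CB ∥ AD ∩ BD ∥ CA]
   → A = (27, 12)
5. G_x = 39/2  [line -4·x + 9·y + -33/2 = 0 ∩ |GC|² = 1433/2]
6. G_y = 21/2  [line -4·x + 9·y + -33/2 = 0 ∩ |GC|² = 1433/2]
   → G = (39/2, 21/2)

A = (27, 12)
D = (23, 21)
G = (39/2, 21/2)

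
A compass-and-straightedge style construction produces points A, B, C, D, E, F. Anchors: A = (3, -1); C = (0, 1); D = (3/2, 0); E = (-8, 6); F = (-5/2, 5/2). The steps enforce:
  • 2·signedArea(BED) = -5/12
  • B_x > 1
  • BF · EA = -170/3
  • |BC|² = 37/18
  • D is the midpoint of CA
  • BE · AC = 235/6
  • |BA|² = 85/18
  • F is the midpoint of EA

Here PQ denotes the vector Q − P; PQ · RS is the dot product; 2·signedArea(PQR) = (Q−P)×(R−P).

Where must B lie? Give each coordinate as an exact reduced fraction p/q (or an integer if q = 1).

B = (7/6, 1/6)

1. B_x = 7/6  [BF · EA = -170/3 ∩ 2·signedArea(BED) = -5/12]
2. B_y = 1/6  [BF · EA = -170/3 ∩ 2·signedArea(BED) = -5/12]
   → B = (7/6, 1/6)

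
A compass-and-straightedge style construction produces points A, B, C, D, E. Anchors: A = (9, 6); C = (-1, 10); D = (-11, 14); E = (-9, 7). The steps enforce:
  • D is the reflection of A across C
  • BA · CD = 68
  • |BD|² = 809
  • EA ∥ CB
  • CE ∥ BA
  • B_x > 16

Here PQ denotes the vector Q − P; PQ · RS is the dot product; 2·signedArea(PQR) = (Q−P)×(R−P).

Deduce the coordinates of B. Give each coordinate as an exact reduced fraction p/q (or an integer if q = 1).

B = (17, 9)

1. B_x = 17  [CE ∥ BA ∩ EA ∥ CB]
2. B_y = 9  [CE ∥ BA ∩ EA ∥ CB]
   → B = (17, 9)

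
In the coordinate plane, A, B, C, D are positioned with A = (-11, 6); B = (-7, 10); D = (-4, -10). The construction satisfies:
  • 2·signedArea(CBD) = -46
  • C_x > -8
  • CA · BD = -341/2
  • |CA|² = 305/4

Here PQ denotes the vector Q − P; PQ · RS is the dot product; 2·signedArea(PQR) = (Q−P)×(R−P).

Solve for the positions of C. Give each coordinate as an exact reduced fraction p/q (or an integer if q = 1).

C = (-15/2, -2)

1. C_x = -15/2  [2·signedArea(CBD) = -46 ∩ CA · BD = -341/2]
2. C_y = -2  [2·signedArea(CBD) = -46 ∩ CA · BD = -341/2]
   → C = (-15/2, -2)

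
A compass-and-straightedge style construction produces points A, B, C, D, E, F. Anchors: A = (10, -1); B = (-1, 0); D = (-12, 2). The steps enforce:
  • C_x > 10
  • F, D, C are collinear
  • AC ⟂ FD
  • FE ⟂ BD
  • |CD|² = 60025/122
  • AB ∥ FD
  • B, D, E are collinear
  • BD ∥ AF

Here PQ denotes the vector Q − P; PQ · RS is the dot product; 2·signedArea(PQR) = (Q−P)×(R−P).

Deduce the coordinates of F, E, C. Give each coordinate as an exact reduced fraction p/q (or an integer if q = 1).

C = (1231/122, -1/122)
E = (-147/125, 4/125)
F = (-1, 1)

1. F_x = -1  [AB ∥ FD ∩ BD ∥ AF]
2. F_y = 1  [AB ∥ FD ∩ BD ∥ AF]
   → F = (-1, 1)
3. E_x = -147/125  [B, D, E are collinear ∩ FE ⟂ BD]
4. E_y = 4/125  [B, D, E are collinear ∩ FE ⟂ BD]
   → E = (-147/125, 4/125)
5. C_x = 1231/122  [F, D, C are collinear ∩ AC ⟂ FD]
6. C_y = -1/122  [F, D, C are collinear ∩ AC ⟂ FD]
   → C = (1231/122, -1/122)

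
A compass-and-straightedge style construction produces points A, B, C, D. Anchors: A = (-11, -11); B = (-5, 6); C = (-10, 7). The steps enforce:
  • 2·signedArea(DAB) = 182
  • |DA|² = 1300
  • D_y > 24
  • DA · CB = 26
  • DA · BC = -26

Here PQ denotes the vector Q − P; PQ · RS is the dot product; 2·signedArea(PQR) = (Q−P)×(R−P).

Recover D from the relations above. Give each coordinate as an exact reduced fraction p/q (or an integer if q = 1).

1. D_x = -9  [DA · CB = 26 ∩ 2·signedArea(DAB) = 182]
2. D_y = 25  [DA · CB = 26 ∩ 2·signedArea(DAB) = 182]
   → D = (-9, 25)

D = (-9, 25)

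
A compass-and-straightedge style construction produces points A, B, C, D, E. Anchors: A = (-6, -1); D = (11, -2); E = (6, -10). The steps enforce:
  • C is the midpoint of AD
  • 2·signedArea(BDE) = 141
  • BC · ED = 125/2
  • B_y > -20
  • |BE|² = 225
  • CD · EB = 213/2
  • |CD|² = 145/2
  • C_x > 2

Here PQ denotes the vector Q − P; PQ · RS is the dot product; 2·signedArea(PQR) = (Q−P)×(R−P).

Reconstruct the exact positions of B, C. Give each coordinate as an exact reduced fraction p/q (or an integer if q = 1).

B = (18, -19)
C = (5/2, -3/2)

1. C_x = 5/2  [C is the midpoint of AD]
2. C_y = -3/2  [C is the midpoint of AD]
   → C = (5/2, -3/2)
3. B_x = 18  [2·signedArea(BDE) = 141 ∩ BC · ED = 125/2]
4. B_y = -19  [2·signedArea(BDE) = 141 ∩ BC · ED = 125/2]
   → B = (18, -19)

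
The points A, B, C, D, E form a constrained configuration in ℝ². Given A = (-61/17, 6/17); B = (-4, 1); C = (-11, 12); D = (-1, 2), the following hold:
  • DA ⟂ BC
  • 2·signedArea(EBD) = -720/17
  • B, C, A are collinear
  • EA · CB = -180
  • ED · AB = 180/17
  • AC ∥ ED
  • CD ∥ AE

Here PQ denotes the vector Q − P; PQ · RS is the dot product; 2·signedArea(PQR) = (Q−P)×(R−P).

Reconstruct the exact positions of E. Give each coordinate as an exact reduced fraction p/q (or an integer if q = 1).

E = (109/17, -164/17)

1. E_x = 109/17  [AC ∥ ED ∩ CD ∥ AE]
2. E_y = -164/17  [AC ∥ ED ∩ CD ∥ AE]
   → E = (109/17, -164/17)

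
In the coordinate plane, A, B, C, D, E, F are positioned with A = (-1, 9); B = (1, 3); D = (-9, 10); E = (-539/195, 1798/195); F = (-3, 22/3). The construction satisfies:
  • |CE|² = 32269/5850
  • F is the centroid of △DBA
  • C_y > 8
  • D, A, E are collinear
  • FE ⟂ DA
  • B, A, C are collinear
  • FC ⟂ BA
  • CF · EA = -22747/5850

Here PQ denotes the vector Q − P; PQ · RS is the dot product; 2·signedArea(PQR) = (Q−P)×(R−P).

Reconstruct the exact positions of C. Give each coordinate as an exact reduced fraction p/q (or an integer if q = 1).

1. C_x = -7/10  [B, A, C are collinear ∩ FC ⟂ BA]
2. C_y = 81/10  [B, A, C are collinear ∩ FC ⟂ BA]
   → C = (-7/10, 81/10)

C = (-7/10, 81/10)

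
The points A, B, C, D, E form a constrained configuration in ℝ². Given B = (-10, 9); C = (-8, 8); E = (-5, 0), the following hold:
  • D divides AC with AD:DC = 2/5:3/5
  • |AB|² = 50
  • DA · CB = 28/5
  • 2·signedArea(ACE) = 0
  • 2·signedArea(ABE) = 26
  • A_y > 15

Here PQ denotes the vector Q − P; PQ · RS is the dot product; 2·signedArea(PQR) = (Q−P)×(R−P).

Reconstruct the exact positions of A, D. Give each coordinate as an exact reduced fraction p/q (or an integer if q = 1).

1. A_x = -11  [2·signedArea(ACE) = 0 ∩ 2·signedArea(ABE) = 26]
2. A_y = 16  [2·signedArea(ACE) = 0 ∩ 2·signedArea(ABE) = 26]
   → A = (-11, 16)
3. D_x = -49/5  [D divides AC with AD:DC = 2/5:3/5]
4. D_y = 64/5  [D divides AC with AD:DC = 2/5:3/5]
   → D = (-49/5, 64/5)

A = (-11, 16)
D = (-49/5, 64/5)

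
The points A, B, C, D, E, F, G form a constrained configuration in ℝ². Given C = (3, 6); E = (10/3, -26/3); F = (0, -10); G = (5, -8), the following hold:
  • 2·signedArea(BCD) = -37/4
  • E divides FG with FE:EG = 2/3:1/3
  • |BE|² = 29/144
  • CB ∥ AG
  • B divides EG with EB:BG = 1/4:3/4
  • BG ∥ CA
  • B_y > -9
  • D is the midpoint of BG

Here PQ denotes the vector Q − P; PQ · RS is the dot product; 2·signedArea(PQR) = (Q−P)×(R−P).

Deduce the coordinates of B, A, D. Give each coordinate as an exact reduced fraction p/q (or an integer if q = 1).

1. B_x = 15/4  [B divides EG with EB:BG = 1/4:3/4]
2. B_y = -17/2  [B divides EG with EB:BG = 1/4:3/4]
   → B = (15/4, -17/2)
3. A_x = 17/4  [CB ∥ AG ∩ BG ∥ CA]
4. A_y = 13/2  [CB ∥ AG ∩ BG ∥ CA]
   → A = (17/4, 13/2)
5. D_x = 35/8  [D is the midpoint of BG]
6. D_y = -33/4  [D is the midpoint of BG]
   → D = (35/8, -33/4)

A = (17/4, 13/2)
B = (15/4, -17/2)
D = (35/8, -33/4)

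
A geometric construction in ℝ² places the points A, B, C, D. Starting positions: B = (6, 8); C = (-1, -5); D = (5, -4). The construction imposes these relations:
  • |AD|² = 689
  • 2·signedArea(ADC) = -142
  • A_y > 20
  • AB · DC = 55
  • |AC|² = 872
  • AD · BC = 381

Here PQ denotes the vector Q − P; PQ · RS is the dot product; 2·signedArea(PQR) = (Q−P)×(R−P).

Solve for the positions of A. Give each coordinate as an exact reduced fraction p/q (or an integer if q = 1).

1. A_x = 13  [2·signedArea(ADC) = -142 ∩ AB · DC = 55]
2. A_y = 21  [2·signedArea(ADC) = -142 ∩ AB · DC = 55]
   → A = (13, 21)

A = (13, 21)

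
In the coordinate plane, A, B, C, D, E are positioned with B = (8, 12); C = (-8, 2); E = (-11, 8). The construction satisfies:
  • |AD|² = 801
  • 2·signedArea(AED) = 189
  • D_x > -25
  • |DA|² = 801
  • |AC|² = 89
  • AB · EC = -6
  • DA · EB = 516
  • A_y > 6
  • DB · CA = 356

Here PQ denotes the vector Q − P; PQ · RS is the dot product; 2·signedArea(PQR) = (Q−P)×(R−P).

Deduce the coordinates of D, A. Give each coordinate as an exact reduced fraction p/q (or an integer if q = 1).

A = (0, 7)
D = (-24, -8)

1. A_x = 0  [line -3·x + 6·y + -42 = 0 ∩ |AC|² = 89]
2. A_y = 7  [line -3·x + 6·y + -42 = 0 ∩ |AC|² = 89]
   → A = (0, 7)
3. D_x = -24  [DA · EB = 516 ∩ DB · CA = 356]
4. D_y = -8  [DA · EB = 516 ∩ DB · CA = 356]
   → D = (-24, -8)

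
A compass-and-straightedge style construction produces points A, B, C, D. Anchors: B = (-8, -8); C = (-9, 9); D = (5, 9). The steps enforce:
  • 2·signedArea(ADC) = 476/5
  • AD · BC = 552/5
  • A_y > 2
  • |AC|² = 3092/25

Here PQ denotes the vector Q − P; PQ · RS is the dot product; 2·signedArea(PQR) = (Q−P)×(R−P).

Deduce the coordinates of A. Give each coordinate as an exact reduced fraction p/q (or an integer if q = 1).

1. A_x = -1/5  [AD · BC = 552/5 ∩ 2·signedArea(ADC) = 476/5]
2. A_y = 11/5  [AD · BC = 552/5 ∩ 2·signedArea(ADC) = 476/5]
   → A = (-1/5, 11/5)

A = (-1/5, 11/5)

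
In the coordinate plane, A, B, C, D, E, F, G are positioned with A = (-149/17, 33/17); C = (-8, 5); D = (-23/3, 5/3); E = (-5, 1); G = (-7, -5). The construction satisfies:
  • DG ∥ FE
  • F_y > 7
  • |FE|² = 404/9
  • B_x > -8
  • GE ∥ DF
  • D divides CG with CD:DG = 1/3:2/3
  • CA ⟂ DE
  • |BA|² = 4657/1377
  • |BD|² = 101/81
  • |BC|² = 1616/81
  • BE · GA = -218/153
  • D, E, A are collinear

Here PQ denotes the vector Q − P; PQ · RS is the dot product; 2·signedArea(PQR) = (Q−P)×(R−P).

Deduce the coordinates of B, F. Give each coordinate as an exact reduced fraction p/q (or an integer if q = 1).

1. B_x = -68/9  [line 30/17·x + -118/17·y + 2630/153 = 0 ∩ |BA|² = 4657/1377]
2. B_y = 5/9  [line 30/17·x + -118/17·y + 2630/153 = 0 ∩ |BA|² = 4657/1377]
   → B = (-68/9, 5/9)
3. F_x = -17/3  [DG ∥ FE ∩ GE ∥ DF]
4. F_y = 23/3  [DG ∥ FE ∩ GE ∥ DF]
   → F = (-17/3, 23/3)

B = (-68/9, 5/9)
F = (-17/3, 23/3)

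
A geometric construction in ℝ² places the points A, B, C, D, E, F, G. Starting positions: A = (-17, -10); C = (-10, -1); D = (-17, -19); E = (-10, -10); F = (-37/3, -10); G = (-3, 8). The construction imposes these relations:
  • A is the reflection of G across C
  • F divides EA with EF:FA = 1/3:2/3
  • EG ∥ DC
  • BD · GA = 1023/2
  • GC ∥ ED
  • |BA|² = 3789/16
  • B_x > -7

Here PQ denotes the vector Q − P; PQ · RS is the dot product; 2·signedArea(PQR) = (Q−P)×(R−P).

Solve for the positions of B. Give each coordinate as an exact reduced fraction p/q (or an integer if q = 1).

B = (-13/2, 5/4)

1. B_x = -13/2  [line 14·x + 18·y + 137/2 = 0 ∩ |BA|² = 3789/16]
2. B_y = 5/4  [line 14·x + 18·y + 137/2 = 0 ∩ |BA|² = 3789/16]
   → B = (-13/2, 5/4)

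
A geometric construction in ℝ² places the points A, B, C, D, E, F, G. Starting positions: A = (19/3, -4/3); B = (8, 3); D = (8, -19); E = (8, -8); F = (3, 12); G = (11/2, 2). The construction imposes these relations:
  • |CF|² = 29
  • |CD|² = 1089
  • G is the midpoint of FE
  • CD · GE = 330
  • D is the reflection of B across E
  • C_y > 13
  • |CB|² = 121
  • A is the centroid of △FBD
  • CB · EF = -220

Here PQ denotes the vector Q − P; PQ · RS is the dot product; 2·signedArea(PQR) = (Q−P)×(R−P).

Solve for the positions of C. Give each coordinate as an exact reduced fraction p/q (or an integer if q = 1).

1. C_x = 8  [line -5/2·x + 10·y + -120 = 0 ∩ |CB|² = 121]
2. C_y = 14  [line -5/2·x + 10·y + -120 = 0 ∩ |CB|² = 121]
   → C = (8, 14)

C = (8, 14)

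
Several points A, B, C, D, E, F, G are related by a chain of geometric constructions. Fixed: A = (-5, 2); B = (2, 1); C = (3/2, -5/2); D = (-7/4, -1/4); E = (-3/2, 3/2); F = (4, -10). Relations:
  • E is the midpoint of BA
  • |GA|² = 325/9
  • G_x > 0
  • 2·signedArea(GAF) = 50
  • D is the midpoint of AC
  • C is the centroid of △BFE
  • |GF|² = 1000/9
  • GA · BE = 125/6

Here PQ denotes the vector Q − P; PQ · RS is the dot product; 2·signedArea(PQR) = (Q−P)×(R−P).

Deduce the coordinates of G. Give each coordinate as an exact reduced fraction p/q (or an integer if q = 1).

1. G_x = 2/3  [GA · BE = 125/6 ∩ 2·signedArea(GAF) = 50]
2. G_y = 0  [GA · BE = 125/6 ∩ 2·signedArea(GAF) = 50]
   → G = (2/3, 0)

G = (2/3, 0)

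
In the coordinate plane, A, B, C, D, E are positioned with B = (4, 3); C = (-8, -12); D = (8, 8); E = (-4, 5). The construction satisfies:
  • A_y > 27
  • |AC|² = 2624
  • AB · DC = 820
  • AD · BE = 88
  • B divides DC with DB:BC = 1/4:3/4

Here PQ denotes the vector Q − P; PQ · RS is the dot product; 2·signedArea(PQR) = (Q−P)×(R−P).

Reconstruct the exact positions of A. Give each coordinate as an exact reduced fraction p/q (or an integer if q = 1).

A = (24, 28)

1. A_x = 24  [AD · BE = 88 ∩ AB · DC = 820]
2. A_y = 28  [AD · BE = 88 ∩ AB · DC = 820]
   → A = (24, 28)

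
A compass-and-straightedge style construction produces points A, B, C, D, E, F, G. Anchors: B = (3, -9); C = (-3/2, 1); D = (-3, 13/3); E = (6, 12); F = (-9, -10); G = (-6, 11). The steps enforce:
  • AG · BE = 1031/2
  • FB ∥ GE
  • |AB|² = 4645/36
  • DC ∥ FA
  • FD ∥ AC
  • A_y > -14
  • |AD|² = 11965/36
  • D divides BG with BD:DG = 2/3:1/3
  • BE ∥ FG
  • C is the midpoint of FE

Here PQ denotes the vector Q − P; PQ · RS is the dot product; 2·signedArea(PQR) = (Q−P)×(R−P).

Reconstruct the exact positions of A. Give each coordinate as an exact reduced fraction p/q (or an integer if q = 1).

1. A_x = -15/2  [FD ∥ AC ∩ DC ∥ FA]
2. A_y = -40/3  [FD ∥ AC ∩ DC ∥ FA]
   → A = (-15/2, -40/3)

A = (-15/2, -40/3)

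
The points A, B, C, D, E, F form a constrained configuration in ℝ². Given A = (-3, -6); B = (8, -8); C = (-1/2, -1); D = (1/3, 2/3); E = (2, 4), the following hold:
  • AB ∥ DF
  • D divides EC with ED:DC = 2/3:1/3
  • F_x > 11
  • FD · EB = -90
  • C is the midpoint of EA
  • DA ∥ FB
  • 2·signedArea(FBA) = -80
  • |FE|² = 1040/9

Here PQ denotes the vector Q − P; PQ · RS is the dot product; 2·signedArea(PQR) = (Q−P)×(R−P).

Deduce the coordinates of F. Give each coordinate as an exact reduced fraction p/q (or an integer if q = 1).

F = (34/3, -4/3)

1. F_x = 34/3  [DA ∥ FB ∩ AB ∥ DF]
2. F_y = -4/3  [DA ∥ FB ∩ AB ∥ DF]
   → F = (34/3, -4/3)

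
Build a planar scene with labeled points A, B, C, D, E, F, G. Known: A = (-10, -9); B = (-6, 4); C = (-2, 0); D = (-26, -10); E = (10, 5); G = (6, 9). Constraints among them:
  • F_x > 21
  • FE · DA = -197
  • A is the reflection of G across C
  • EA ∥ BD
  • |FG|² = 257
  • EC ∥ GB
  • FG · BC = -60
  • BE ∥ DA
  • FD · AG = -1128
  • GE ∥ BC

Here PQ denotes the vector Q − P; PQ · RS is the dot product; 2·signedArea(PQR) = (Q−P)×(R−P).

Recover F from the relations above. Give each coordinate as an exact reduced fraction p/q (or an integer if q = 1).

1. F_x = 22  [FD · AG = -1128 ∩ FG · BC = -60]
2. F_y = 10  [FD · AG = -1128 ∩ FG · BC = -60]
   → F = (22, 10)

F = (22, 10)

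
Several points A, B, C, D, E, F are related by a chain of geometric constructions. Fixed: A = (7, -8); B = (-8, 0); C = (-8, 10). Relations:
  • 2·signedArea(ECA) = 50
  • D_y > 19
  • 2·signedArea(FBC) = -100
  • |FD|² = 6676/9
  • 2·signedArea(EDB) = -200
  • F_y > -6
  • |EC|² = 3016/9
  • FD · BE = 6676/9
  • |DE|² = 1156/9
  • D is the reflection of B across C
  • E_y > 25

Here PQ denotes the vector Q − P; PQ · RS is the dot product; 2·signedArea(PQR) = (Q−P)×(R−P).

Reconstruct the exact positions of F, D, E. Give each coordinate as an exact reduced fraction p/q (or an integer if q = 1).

D = (-8, 20)
E = (-18, 76/3)
F = (2, -16/3)

1. F_x = 2  [2·signedArea(FBC) = -100]
2. D_x = -8  [D is the reflection of B across C]
3. D_y = 20  [D is the reflection of B across C]
   → D = (-8, 20)
4. E_x = -18  [2·signedArea(EDB) = -200 ∩ 2·signedArea(ECA) = 50]
5. E_y = 76/3  [2·signedArea(EDB) = -200 ∩ 2·signedArea(ECA) = 50]
   → E = (-18, 76/3)
6. F_x = 2  [2·signedArea(FBC) = -100 ∩ FD · BE = 6676/9]
7. F_y = -16/3  [2·signedArea(FBC) = -100 ∩ FD · BE = 6676/9]
   → F = (2, -16/3)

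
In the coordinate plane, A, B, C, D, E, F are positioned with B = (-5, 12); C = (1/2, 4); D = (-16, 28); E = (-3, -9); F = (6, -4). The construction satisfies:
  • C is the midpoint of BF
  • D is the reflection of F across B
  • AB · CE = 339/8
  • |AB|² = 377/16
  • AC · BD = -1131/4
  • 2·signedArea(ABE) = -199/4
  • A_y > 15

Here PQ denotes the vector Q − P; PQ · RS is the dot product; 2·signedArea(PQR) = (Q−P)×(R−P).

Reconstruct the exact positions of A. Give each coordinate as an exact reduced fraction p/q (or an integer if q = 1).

A = (-31/4, 16)

1. A_x = -31/4  [AC · BD = -1131/4 ∩ AB · CE = 339/8]
2. A_y = 16  [AC · BD = -1131/4 ∩ AB · CE = 339/8]
   → A = (-31/4, 16)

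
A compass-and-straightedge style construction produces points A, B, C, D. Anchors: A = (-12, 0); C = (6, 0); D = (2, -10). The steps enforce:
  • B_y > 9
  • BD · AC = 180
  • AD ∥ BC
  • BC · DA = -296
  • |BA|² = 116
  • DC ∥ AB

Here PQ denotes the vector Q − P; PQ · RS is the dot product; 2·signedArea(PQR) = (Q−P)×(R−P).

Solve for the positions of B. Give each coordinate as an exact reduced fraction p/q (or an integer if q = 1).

1. B_x = -8  [AD ∥ BC ∩ DC ∥ AB]
2. B_y = 10  [AD ∥ BC ∩ DC ∥ AB]
   → B = (-8, 10)

B = (-8, 10)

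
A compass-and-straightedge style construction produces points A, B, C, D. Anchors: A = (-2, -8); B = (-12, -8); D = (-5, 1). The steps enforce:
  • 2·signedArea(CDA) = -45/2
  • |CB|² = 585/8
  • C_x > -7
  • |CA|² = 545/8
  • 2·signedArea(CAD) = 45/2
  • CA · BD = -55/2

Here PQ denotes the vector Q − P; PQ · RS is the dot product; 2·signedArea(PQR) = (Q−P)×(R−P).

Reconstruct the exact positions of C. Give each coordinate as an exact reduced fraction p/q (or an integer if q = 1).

C = (-27/4, -5/4)

1. C_x = -27/4  [2·signedArea(CAD) = 45/2 ∩ CA · BD = -55/2]
2. C_y = -5/4  [2·signedArea(CAD) = 45/2 ∩ CA · BD = -55/2]
   → C = (-27/4, -5/4)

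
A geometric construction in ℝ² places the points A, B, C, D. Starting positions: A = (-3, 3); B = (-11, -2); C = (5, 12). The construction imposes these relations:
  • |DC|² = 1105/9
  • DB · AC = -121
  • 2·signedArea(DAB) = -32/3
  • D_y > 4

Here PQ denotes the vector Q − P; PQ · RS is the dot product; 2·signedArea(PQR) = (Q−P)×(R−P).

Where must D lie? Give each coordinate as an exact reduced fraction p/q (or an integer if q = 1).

D = (-3, 13/3)

1. D_x = -3  [2·signedArea(DAB) = -32/3 ∩ DB · AC = -121]
2. D_y = 13/3  [2·signedArea(DAB) = -32/3 ∩ DB · AC = -121]
   → D = (-3, 13/3)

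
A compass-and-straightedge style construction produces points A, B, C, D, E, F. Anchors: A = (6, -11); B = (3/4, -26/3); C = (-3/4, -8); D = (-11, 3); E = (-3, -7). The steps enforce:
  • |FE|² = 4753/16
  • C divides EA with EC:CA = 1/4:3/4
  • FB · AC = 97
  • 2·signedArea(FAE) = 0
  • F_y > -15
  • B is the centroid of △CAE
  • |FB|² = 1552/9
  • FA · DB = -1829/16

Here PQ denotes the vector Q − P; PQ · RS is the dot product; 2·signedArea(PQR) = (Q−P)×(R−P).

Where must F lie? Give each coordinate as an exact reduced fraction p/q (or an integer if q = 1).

F = (51/4, -14)

1. F_x = 51/4  [2·signedArea(FAE) = 0 ∩ FA · DB = -1829/16]
2. F_y = -14  [2·signedArea(FAE) = 0 ∩ FA · DB = -1829/16]
   → F = (51/4, -14)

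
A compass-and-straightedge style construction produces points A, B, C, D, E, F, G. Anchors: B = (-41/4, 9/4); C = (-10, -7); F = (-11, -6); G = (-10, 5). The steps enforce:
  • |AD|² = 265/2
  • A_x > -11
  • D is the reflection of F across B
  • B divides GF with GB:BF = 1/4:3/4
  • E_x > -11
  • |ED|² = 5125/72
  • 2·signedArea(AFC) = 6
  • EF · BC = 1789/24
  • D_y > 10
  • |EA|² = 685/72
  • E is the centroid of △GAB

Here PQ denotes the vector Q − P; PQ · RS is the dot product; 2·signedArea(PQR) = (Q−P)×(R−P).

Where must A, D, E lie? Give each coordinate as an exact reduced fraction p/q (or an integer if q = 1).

A = (-10, -1)
D = (-19/2, 21/2)
E = (-121/12, 25/12)

1. D_x = -19/2  [D is the reflection of F across B]
2. D_y = 21/2  [D is the reflection of F across B]
   → D = (-19/2, 21/2)
3. A_x = -10  [line 1·x + 1·y + 11 = 0 ∩ |AD|² = 265/2]
4. A_y = -1  [line 1·x + 1·y + 11 = 0 ∩ |AD|² = 265/2]
   → A = (-10, -1)
5. E_x = -121/12  [E is the centroid of △GAB]
6. E_y = 25/12  [E is the centroid of △GAB]
   → E = (-121/12, 25/12)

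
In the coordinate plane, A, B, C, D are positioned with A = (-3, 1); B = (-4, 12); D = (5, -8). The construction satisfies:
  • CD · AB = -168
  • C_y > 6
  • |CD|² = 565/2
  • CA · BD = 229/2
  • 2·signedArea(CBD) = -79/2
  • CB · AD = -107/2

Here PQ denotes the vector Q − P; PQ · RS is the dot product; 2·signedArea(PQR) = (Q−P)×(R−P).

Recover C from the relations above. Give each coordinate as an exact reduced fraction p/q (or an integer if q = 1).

1. C_x = -7/2  [CB · AD = -107/2 ∩ CD · AB = -168]
2. C_y = 13/2  [CB · AD = -107/2 ∩ CD · AB = -168]
   → C = (-7/2, 13/2)

C = (-7/2, 13/2)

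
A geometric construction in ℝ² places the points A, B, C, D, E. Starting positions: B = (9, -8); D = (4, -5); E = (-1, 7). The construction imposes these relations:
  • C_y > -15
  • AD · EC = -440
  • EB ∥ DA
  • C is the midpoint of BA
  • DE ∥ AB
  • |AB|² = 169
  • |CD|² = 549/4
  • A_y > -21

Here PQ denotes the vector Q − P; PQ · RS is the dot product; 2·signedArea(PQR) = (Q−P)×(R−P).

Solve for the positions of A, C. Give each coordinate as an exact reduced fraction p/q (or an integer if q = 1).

1. A_x = 14  [DE ∥ AB ∩ EB ∥ DA]
2. A_y = -20  [DE ∥ AB ∩ EB ∥ DA]
   → A = (14, -20)
3. C_x = 23/2  [C is the midpoint of BA]
4. C_y = -14  [C is the midpoint of BA]
   → C = (23/2, -14)

A = (14, -20)
C = (23/2, -14)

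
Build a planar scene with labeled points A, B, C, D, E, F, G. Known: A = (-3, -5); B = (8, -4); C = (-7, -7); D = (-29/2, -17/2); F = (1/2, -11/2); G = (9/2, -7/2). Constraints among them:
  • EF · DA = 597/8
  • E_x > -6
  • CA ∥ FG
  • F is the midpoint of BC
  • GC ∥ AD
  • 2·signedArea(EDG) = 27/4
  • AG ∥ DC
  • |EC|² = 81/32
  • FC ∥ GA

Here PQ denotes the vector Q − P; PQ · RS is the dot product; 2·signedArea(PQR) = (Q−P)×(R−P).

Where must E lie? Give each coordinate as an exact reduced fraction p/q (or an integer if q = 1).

E = (-47/8, -47/8)

1. E_x = -47/8  [2·signedArea(EDG) = 27/4 ∩ EF · DA = 597/8]
2. E_y = -47/8  [2·signedArea(EDG) = 27/4 ∩ EF · DA = 597/8]
   → E = (-47/8, -47/8)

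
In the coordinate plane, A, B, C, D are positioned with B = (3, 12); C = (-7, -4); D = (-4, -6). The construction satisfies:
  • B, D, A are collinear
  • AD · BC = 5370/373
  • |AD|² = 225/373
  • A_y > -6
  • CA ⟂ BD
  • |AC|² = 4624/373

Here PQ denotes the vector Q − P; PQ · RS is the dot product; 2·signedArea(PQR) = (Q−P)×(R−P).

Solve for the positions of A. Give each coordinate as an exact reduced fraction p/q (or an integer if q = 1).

1. A_x = -1387/373  [B, D, A are collinear ∩ CA ⟂ BD]
2. A_y = -1968/373  [B, D, A are collinear ∩ CA ⟂ BD]
   → A = (-1387/373, -1968/373)

A = (-1387/373, -1968/373)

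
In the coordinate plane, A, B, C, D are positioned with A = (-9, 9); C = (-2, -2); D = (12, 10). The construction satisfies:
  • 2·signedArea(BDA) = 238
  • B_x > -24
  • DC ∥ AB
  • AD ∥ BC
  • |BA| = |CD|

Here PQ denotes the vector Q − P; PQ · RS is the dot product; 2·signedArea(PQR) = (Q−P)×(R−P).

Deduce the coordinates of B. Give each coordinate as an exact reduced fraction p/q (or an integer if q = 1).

1. B_x = -23  [AD ∥ BC ∩ DC ∥ AB]
2. B_y = -3  [AD ∥ BC ∩ DC ∥ AB]
   → B = (-23, -3)

B = (-23, -3)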